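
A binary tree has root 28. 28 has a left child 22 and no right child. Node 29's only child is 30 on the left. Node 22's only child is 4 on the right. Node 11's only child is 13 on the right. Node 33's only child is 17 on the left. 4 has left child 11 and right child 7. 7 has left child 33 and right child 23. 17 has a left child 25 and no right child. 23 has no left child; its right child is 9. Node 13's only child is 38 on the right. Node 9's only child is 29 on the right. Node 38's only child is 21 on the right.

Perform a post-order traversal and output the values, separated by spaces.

Post-order visits the left subtree, then the right subtree, then the node.
At 28: go left to 22.
  At 22: no left child.
  At 22: go right to 4.
    At 4: go left to 11.
      At 11: no left child.
      At 11: go right to 13.
        At 13: no left child.
        At 13: go right to 38.
          At 38: no left child.
          At 38: go right to 21.
            21 is a leaf — visit 21.
          Visit 38.
        Visit 13.
      Visit 11.
    At 4: go right to 7.
      At 7: go left to 33.
        At 33: go left to 17.
          At 17: go left to 25.
            25 is a leaf — visit 25.
          At 17: no right child.
          Visit 17.
        At 33: no right child.
        Visit 33.
      At 7: go right to 23.
        At 23: no left child.
        At 23: go right to 9.
          At 9: no left child.
          At 9: go right to 29.
            At 29: go left to 30.
              30 is a leaf — visit 30.
            At 29: no right child.
            Visit 29.
          Visit 9.
        Visit 23.
      Visit 7.
    Visit 4.
  Visit 22.
At 28: no right child.
Visit 28.

21 38 13 11 25 17 33 30 29 9 23 7 4 22 28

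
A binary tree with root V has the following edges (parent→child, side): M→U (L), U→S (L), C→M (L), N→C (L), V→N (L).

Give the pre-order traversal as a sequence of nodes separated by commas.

V, N, C, M, U, S

Pre-order visits the node, then its left subtree, then its right subtree.
Visit V.
At V: go left to N.
  Visit N.
  At N: go left to C.
    Visit C.
    At C: go left to M.
      Visit M.
      At M: go left to U.
        Visit U.
        At U: go left to S.
          S is a leaf — visit S.
        At U: no right child.
      At M: no right child.
    At C: no right child.
  At N: no right child.
At V: no right child.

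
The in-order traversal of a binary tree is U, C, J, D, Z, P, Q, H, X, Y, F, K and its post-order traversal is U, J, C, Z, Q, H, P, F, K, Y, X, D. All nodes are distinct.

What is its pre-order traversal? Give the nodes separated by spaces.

The last element of post-order is the root; it splits in-order into left and right subtrees.
Root D: left subtree has 3 nodes {U, C, J}, right has 8 {Z, P, Q, H, X, Y, F, K}.
  Root C: left subtree has 1 node {U}, right has 1 {J}.
  Root X: left subtree has 4 nodes {Z, P, Q, H}, right has 3 {Y, F, K}.
    Root P: left subtree has 1 node {Z}, right has 2 {Q, H}.
      Root H: left subtree has 1 node {Q}, right has 0 { }.
    Root Y: left subtree has 0 nodes { }, right has 2 {F, K}.
      Root K: left subtree has 1 node {F}, right has 0 { }.

D C U J X P Z H Q Y K F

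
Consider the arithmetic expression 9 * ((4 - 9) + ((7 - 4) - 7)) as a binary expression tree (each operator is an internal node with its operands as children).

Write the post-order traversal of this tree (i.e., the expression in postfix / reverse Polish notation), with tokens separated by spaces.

9 4 9 - 7 4 - 7 - + *

Post-order on an expression tree gives postfix notation: for each operator, emit left operand, right operand, then the operator.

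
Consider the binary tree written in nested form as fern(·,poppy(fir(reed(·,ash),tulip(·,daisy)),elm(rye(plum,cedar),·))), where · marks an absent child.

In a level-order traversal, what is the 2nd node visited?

poppy

Level-order visits nodes level by level from the root, left to right within each level.
Level 0: fern
Level 1: poppy
Level 2: fir, elm
Level 3: reed, tulip, rye
Level 4: ash, daisy, plum, cedar
Full level-order sequence: fern, poppy, fir, elm, reed, tulip, rye, ash, daisy, plum, cedar.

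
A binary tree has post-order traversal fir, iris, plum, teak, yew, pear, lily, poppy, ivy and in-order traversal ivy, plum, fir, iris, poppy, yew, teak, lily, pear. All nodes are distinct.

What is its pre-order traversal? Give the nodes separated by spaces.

The last element of post-order is the root; it splits in-order into left and right subtrees.
Root ivy: left subtree has 0 nodes { }, right has 8 {plum, fir, iris, poppy, yew, teak, lily, pear}.
  Root poppy: left subtree has 3 nodes {plum, fir, iris}, right has 4 {yew, teak, lily, pear}.
    Root plum: left subtree has 0 nodes { }, right has 2 {fir, iris}.
      Root iris: left subtree has 1 node {fir}, right has 0 { }.
    Root lily: left subtree has 2 nodes {yew, teak}, right has 1 {pear}.
      Root yew: left subtree has 0 nodes { }, right has 1 {teak}.

ivy poppy plum iris fir lily yew teak pear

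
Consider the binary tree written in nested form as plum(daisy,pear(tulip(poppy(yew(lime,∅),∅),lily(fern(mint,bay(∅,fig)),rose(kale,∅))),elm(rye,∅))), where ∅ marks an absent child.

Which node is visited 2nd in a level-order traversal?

daisy

Level-order visits nodes level by level from the root, left to right within each level.
Level 0: plum
Level 1: daisy, pear
Level 2: tulip, elm
Level 3: poppy, lily, rye
Level 4: yew, fern, rose
Level 5: lime, mint, bay, kale
Level 6: fig
Full level-order sequence: plum, daisy, pear, tulip, elm, poppy, lily, rye, yew, fern, rose, lime, mint, bay, kale, fig.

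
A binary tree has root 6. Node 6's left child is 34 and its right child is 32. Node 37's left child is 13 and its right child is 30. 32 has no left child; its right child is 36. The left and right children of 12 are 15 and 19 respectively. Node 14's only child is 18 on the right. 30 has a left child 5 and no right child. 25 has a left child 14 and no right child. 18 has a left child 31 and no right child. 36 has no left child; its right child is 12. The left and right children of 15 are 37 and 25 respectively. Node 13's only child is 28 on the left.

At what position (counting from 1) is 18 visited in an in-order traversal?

In-order visits the left subtree, then the node, then the right subtree.
At 6: go left to 34.
  34 is a leaf — visit 34.
Visit 6.
At 6: go right to 32.
  At 32: no left child.
  Visit 32.
  At 32: go right to 36.
    At 36: no left child.
    Visit 36.
    At 36: go right to 12.
      At 12: go left to 15.
        At 15: go left to 37.
          At 37: go left to 13.
            At 13: go left to 28.
              28 is a leaf — visit 28.
            Visit 13.
            At 13: no right child.
          Visit 37.
          At 37: go right to 30.
            At 30: go left to 5.
              5 is a leaf — visit 5.
            Visit 30.
            At 30: no right child.
        Visit 15.
        At 15: go right to 25.
          At 25: go left to 14.
            At 14: no left child.
            Visit 14.
            At 14: go right to 18.
              At 18: go left to 31.
                31 is a leaf — visit 31.
              Visit 18.
              At 18: no right child.
          Visit 25.
          At 25: no right child.
      Visit 12.
      At 12: go right to 19.
        19 is a leaf — visit 19.
Full in-order sequence: 34, 6, 32, 36, 28, 13, 37, 5, 30, 15, 14, 31, 18, 25, 12, 19.

13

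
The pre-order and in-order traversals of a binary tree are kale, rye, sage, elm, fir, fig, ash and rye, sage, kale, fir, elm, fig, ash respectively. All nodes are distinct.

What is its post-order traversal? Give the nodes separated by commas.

The first element of pre-order is the root; it splits in-order into left and right subtrees.
Root kale: left subtree has 2 nodes {rye, sage}, right has 4 {fir, elm, fig, ash}.
  Root rye: left subtree has 0 nodes { }, right has 1 {sage}.
  Root elm: left subtree has 1 node {fir}, right has 2 {fig, ash}.
    Root fig: left subtree has 0 nodes { }, right has 1 {ash}.

sage, rye, fir, ash, fig, elm, kale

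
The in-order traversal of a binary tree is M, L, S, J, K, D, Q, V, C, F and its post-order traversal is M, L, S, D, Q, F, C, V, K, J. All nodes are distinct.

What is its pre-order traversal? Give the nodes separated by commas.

J, S, L, M, K, V, Q, D, C, F

The last element of post-order is the root; it splits in-order into left and right subtrees.
Root J: left subtree has 3 nodes {M, L, S}, right has 6 {K, D, Q, V, C, F}.
  Root S: left subtree has 2 nodes {M, L}, right has 0 { }.
    Root L: left subtree has 1 node {M}, right has 0 { }.
  Root K: left subtree has 0 nodes { }, right has 5 {D, Q, V, C, F}.
    Root V: left subtree has 2 nodes {D, Q}, right has 2 {C, F}.
      Root Q: left subtree has 1 node {D}, right has 0 { }.
      Root C: left subtree has 0 nodes { }, right has 1 {F}.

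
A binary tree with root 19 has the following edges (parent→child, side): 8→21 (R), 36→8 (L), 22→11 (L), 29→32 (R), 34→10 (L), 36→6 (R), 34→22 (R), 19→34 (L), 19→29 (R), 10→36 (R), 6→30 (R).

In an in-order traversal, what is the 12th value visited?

In-order visits the left subtree, then the node, then the right subtree.
At 19: go left to 34.
  At 34: go left to 10.
    At 10: no left child.
    Visit 10.
    At 10: go right to 36.
      At 36: go left to 8.
        At 8: no left child.
        Visit 8.
        At 8: go right to 21.
          21 is a leaf — visit 21.
      Visit 36.
      At 36: go right to 6.
        At 6: no left child.
        Visit 6.
        At 6: go right to 30.
          30 is a leaf — visit 30.
  Visit 34.
  At 34: go right to 22.
    At 22: go left to 11.
      11 is a leaf — visit 11.
    Visit 22.
    At 22: no right child.
Visit 19.
At 19: go right to 29.
  At 29: no left child.
  Visit 29.
  At 29: go right to 32.
    32 is a leaf — visit 32.
Full in-order sequence: 10, 8, 21, 36, 6, 30, 34, 11, 22, 19, 29, 32.

32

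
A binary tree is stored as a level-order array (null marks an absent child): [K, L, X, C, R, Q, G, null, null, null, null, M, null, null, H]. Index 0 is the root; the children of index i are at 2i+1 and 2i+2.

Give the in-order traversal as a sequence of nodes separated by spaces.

C L R K M Q X G H

In-order visits the left subtree, then the node, then the right subtree.
At K: go left to L.
  At L: go left to C.
    C is a leaf — visit C.
  Visit L.
  At L: go right to R.
    R is a leaf — visit R.
Visit K.
At K: go right to X.
  At X: go left to Q.
    At Q: go left to M.
      M is a leaf — visit M.
    Visit Q.
    At Q: no right child.
  Visit X.
  At X: go right to G.
    At G: no left child.
    Visit G.
    At G: go right to H.
      H is a leaf — visit H.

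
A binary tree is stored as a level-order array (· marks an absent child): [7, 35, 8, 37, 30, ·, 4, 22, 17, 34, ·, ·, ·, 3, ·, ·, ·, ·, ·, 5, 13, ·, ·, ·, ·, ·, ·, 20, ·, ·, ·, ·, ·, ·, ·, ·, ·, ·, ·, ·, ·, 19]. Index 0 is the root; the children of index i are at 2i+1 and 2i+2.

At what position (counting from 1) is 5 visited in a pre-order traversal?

Pre-order visits the node, then its left subtree, then its right subtree.
Visit 7.
At 7: go left to 35.
  Visit 35.
  At 35: go left to 37.
    Visit 37.
    At 37: go left to 22.
      22 is a leaf — visit 22.
    At 37: go right to 17.
      17 is a leaf — visit 17.
  At 35: go right to 30.
    Visit 30.
    At 30: go left to 34.
      Visit 34.
      At 34: go left to 5.
        5 is a leaf — visit 5.
      At 34: go right to 13.
        Visit 13.
        At 13: go left to 19.
          19 is a leaf — visit 19.
        At 13: no right child.
    At 30: no right child.
At 7: go right to 8.
  Visit 8.
  At 8: no left child.
  At 8: go right to 4.
    Visit 4.
    At 4: go left to 3.
      Visit 3.
      At 3: go left to 20.
        20 is a leaf — visit 20.
      At 3: no right child.
    At 4: no right child.
Full pre-order sequence: 7, 35, 37, 22, 17, 30, 34, 5, 13, 19, 8, 4, 3, 20.

8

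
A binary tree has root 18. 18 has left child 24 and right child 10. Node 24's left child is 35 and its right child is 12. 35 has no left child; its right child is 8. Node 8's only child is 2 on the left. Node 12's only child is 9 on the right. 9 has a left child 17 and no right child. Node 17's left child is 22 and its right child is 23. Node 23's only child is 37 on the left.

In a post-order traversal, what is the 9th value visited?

12

Post-order visits the left subtree, then the right subtree, then the node.
At 18: go left to 24.
  At 24: go left to 35.
    At 35: no left child.
    At 35: go right to 8.
      At 8: go left to 2.
        2 is a leaf — visit 2.
      At 8: no right child.
      Visit 8.
    Visit 35.
  At 24: go right to 12.
    At 12: no left child.
    At 12: go right to 9.
      At 9: go left to 17.
        At 17: go left to 22.
          22 is a leaf — visit 22.
        At 17: go right to 23.
          At 23: go left to 37.
            37 is a leaf — visit 37.
          At 23: no right child.
          Visit 23.
        Visit 17.
      At 9: no right child.
      Visit 9.
    Visit 12.
  Visit 24.
At 18: go right to 10.
  10 is a leaf — visit 10.
Visit 18.
Full post-order sequence: 2, 8, 35, 22, 37, 23, 17, 9, 12, 24, 10, 18.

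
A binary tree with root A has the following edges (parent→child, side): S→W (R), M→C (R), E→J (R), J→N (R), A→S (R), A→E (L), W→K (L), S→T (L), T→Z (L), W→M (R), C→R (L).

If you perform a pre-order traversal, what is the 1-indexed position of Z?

Pre-order visits the node, then its left subtree, then its right subtree.
Visit A.
At A: go left to E.
  Visit E.
  At E: no left child.
  At E: go right to J.
    Visit J.
    At J: no left child.
    At J: go right to N.
      N is a leaf — visit N.
At A: go right to S.
  Visit S.
  At S: go left to T.
    Visit T.
    At T: go left to Z.
      Z is a leaf — visit Z.
    At T: no right child.
  At S: go right to W.
    Visit W.
    At W: go left to K.
      K is a leaf — visit K.
    At W: go right to M.
      Visit M.
      At M: no left child.
      At M: go right to C.
        Visit C.
        At C: go left to R.
          R is a leaf — visit R.
        At C: no right child.
Full pre-order sequence: A, E, J, N, S, T, Z, W, K, M, C, R.

7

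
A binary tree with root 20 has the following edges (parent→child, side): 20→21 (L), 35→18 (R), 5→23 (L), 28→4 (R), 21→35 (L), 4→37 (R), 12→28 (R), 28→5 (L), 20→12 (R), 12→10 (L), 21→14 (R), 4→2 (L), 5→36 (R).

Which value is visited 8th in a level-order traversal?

18

Level-order visits nodes level by level from the root, left to right within each level.
Level 0: 20
Level 1: 21, 12
Level 2: 35, 14, 10, 28
Level 3: 18, 5, 4
Level 4: 23, 36, 2, 37
Full level-order sequence: 20, 21, 12, 35, 14, 10, 28, 18, 5, 4, 23, 36, 2, 37.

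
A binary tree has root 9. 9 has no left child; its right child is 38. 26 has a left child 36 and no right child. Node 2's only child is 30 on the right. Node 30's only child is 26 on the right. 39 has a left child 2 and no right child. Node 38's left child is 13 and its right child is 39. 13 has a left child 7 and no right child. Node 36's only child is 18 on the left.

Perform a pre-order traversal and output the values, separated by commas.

Pre-order visits the node, then its left subtree, then its right subtree.
Visit 9.
At 9: no left child.
At 9: go right to 38.
  Visit 38.
  At 38: go left to 13.
    Visit 13.
    At 13: go left to 7.
      7 is a leaf — visit 7.
    At 13: no right child.
  At 38: go right to 39.
    Visit 39.
    At 39: go left to 2.
      Visit 2.
      At 2: no left child.
      At 2: go right to 30.
        Visit 30.
        At 30: no left child.
        At 30: go right to 26.
          Visit 26.
          At 26: go left to 36.
            Visit 36.
            At 36: go left to 18.
              18 is a leaf — visit 18.
            At 36: no right child.
          At 26: no right child.
    At 39: no right child.

9, 38, 13, 7, 39, 2, 30, 26, 36, 18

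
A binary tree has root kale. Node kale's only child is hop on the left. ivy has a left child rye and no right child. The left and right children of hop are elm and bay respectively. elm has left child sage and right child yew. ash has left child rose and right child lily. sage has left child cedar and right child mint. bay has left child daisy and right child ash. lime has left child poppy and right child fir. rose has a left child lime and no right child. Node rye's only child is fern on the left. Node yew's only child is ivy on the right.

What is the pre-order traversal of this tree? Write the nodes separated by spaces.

kale hop elm sage cedar mint yew ivy rye fern bay daisy ash rose lime poppy fir lily

Pre-order visits the node, then its left subtree, then its right subtree.
Visit kale.
At kale: go left to hop.
  Visit hop.
  At hop: go left to elm.
    Visit elm.
    At elm: go left to sage.
      Visit sage.
      At sage: go left to cedar.
        cedar is a leaf — visit cedar.
      At sage: go right to mint.
        mint is a leaf — visit mint.
    At elm: go right to yew.
      Visit yew.
      At yew: no left child.
      At yew: go right to ivy.
        Visit ivy.
        At ivy: go left to rye.
          Visit rye.
          At rye: go left to fern.
            fern is a leaf — visit fern.
          At rye: no right child.
        At ivy: no right child.
  At hop: go right to bay.
    Visit bay.
    At bay: go left to daisy.
      daisy is a leaf — visit daisy.
    At bay: go right to ash.
      Visit ash.
      At ash: go left to rose.
        Visit rose.
        At rose: go left to lime.
          Visit lime.
          At lime: go left to poppy.
            poppy is a leaf — visit poppy.
          At lime: go right to fir.
            fir is a leaf — visit fir.
        At rose: no right child.
      At ash: go right to lily.
        lily is a leaf — visit lily.
At kale: no right child.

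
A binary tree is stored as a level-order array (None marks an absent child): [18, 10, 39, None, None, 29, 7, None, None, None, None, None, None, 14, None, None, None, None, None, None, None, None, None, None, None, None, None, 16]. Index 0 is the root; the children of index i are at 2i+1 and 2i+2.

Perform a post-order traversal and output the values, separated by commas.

10, 29, 16, 14, 7, 39, 18

Post-order visits the left subtree, then the right subtree, then the node.
At 18: go left to 10.
  10 is a leaf — visit 10.
At 18: go right to 39.
  At 39: go left to 29.
    29 is a leaf — visit 29.
  At 39: go right to 7.
    At 7: go left to 14.
      At 14: go left to 16.
        16 is a leaf — visit 16.
      At 14: no right child.
      Visit 14.
    At 7: no right child.
    Visit 7.
  Visit 39.
Visit 18.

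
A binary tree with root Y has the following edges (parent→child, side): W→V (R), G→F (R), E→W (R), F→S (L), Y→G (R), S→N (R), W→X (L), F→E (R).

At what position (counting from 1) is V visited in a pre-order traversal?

Pre-order visits the node, then its left subtree, then its right subtree.
Visit Y.
At Y: no left child.
At Y: go right to G.
  Visit G.
  At G: no left child.
  At G: go right to F.
    Visit F.
    At F: go left to S.
      Visit S.
      At S: no left child.
      At S: go right to N.
        N is a leaf — visit N.
    At F: go right to E.
      Visit E.
      At E: no left child.
      At E: go right to W.
        Visit W.
        At W: go left to X.
          X is a leaf — visit X.
        At W: go right to V.
          V is a leaf — visit V.
Full pre-order sequence: Y, G, F, S, N, E, W, X, V.

9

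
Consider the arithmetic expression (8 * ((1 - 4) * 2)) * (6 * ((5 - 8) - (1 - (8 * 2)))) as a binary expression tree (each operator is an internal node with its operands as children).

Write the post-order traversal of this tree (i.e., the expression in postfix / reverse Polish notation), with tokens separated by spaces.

Post-order on an expression tree gives postfix notation: for each operator, emit left operand, right operand, then the operator.

8 1 4 - 2 * * 6 5 8 - 1 8 2 * - - * *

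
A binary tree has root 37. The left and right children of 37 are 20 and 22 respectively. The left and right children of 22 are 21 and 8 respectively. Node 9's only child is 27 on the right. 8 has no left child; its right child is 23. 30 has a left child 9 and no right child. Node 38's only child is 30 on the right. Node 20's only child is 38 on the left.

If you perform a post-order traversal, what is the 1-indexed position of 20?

5

Post-order visits the left subtree, then the right subtree, then the node.
At 37: go left to 20.
  At 20: go left to 38.
    At 38: no left child.
    At 38: go right to 30.
      At 30: go left to 9.
        At 9: no left child.
        At 9: go right to 27.
          27 is a leaf — visit 27.
        Visit 9.
      At 30: no right child.
      Visit 30.
    Visit 38.
  At 20: no right child.
  Visit 20.
At 37: go right to 22.
  At 22: go left to 21.
    21 is a leaf — visit 21.
  At 22: go right to 8.
    At 8: no left child.
    At 8: go right to 23.
      23 is a leaf — visit 23.
    Visit 8.
  Visit 22.
Visit 37.
Full post-order sequence: 27, 9, 30, 38, 20, 21, 23, 8, 22, 37.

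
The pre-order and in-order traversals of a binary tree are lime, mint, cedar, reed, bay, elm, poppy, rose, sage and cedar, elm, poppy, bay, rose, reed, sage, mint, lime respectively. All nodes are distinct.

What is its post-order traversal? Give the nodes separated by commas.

The first element of pre-order is the root; it splits in-order into left and right subtrees.
Root lime: left subtree has 8 nodes {cedar, elm, poppy, bay, rose, reed, sage, mint}, right has 0 { }.
  Root mint: left subtree has 7 nodes {cedar, elm, poppy, bay, rose, reed, sage}, right has 0 { }.
    Root cedar: left subtree has 0 nodes { }, right has 6 {elm, poppy, bay, rose, reed, sage}.
      Root reed: left subtree has 4 nodes {elm, poppy, bay, rose}, right has 1 {sage}.
        Root bay: left subtree has 2 nodes {elm, poppy}, right has 1 {rose}.
          Root elm: left subtree has 0 nodes { }, right has 1 {poppy}.

poppy, elm, rose, bay, sage, reed, cedar, mint, lime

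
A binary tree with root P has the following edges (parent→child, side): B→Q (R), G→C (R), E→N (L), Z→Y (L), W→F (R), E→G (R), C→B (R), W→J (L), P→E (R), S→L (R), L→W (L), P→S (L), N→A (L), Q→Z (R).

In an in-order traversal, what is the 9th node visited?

E

In-order visits the left subtree, then the node, then the right subtree.
At P: go left to S.
  At S: no left child.
  Visit S.
  At S: go right to L.
    At L: go left to W.
      At W: go left to J.
        J is a leaf — visit J.
      Visit W.
      At W: go right to F.
        F is a leaf — visit F.
    Visit L.
    At L: no right child.
Visit P.
At P: go right to E.
  At E: go left to N.
    At N: go left to A.
      A is a leaf — visit A.
    Visit N.
    At N: no right child.
  Visit E.
  At E: go right to G.
    At G: no left child.
    Visit G.
    At G: go right to C.
      At C: no left child.
      Visit C.
      At C: go right to B.
        At B: no left child.
        Visit B.
        At B: go right to Q.
          At Q: no left child.
          Visit Q.
          At Q: go right to Z.
            At Z: go left to Y.
              Y is a leaf — visit Y.
            Visit Z.
            At Z: no right child.
Full in-order sequence: S, J, W, F, L, P, A, N, E, G, C, B, Q, Y, Z.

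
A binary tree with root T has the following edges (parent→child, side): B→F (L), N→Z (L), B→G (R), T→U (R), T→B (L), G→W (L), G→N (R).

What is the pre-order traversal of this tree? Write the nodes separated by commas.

Pre-order visits the node, then its left subtree, then its right subtree.
Visit T.
At T: go left to B.
  Visit B.
  At B: go left to F.
    F is a leaf — visit F.
  At B: go right to G.
    Visit G.
    At G: go left to W.
      W is a leaf — visit W.
    At G: go right to N.
      Visit N.
      At N: go left to Z.
        Z is a leaf — visit Z.
      At N: no right child.
At T: go right to U.
  U is a leaf — visit U.

T, B, F, G, W, N, Z, U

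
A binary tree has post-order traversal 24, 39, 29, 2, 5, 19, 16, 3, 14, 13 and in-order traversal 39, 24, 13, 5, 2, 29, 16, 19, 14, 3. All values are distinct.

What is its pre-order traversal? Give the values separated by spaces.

The last element of post-order is the root; it splits in-order into left and right subtrees.
Root 13: left subtree has 2 nodes {39, 24}, right has 7 {5, 2, 29, 16, 19, 14, 3}.
  Root 39: left subtree has 0 nodes { }, right has 1 {24}.
  Root 14: left subtree has 5 nodes {5, 2, 29, 16, 19}, right has 1 {3}.
    Root 16: left subtree has 3 nodes {5, 2, 29}, right has 1 {19}.
      Root 5: left subtree has 0 nodes { }, right has 2 {2, 29}.
        Root 2: left subtree has 0 nodes { }, right has 1 {29}.

13 39 24 14 16 5 2 29 19 3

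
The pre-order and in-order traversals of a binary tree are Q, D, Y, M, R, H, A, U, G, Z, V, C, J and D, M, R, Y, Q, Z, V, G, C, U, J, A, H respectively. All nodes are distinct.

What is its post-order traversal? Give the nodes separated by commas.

The first element of pre-order is the root; it splits in-order into left and right subtrees.
Root Q: left subtree has 4 nodes {D, M, R, Y}, right has 8 {Z, V, G, C, U, J, A, H}.
  Root D: left subtree has 0 nodes { }, right has 3 {M, R, Y}.
    Root Y: left subtree has 2 nodes {M, R}, right has 0 { }.
      Root M: left subtree has 0 nodes { }, right has 1 {R}.
  Root H: left subtree has 7 nodes {Z, V, G, C, U, J, A}, right has 0 { }.
    Root A: left subtree has 6 nodes {Z, V, G, C, U, J}, right has 0 { }.
      Root U: left subtree has 4 nodes {Z, V, G, C}, right has 1 {J}.
        Root G: left subtree has 2 nodes {Z, V}, right has 1 {C}.
          Root Z: left subtree has 0 nodes { }, right has 1 {V}.

R, M, Y, D, V, Z, C, G, J, U, A, H, Q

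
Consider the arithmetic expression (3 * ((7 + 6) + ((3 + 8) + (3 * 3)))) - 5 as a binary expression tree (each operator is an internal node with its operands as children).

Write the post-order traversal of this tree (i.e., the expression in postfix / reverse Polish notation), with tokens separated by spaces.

3 7 6 + 3 8 + 3 3 * + + * 5 -

Post-order on an expression tree gives postfix notation: for each operator, emit left operand, right operand, then the operator.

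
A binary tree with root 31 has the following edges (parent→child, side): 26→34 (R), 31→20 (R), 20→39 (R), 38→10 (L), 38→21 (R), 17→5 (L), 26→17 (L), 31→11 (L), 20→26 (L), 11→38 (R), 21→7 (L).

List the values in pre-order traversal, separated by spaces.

Pre-order visits the node, then its left subtree, then its right subtree.
Visit 31.
At 31: go left to 11.
  Visit 11.
  At 11: no left child.
  At 11: go right to 38.
    Visit 38.
    At 38: go left to 10.
      10 is a leaf — visit 10.
    At 38: go right to 21.
      Visit 21.
      At 21: go left to 7.
        7 is a leaf — visit 7.
      At 21: no right child.
At 31: go right to 20.
  Visit 20.
  At 20: go left to 26.
    Visit 26.
    At 26: go left to 17.
      Visit 17.
      At 17: go left to 5.
        5 is a leaf — visit 5.
      At 17: no right child.
    At 26: go right to 34.
      34 is a leaf — visit 34.
  At 20: go right to 39.
    39 is a leaf — visit 39.

31 11 38 10 21 7 20 26 17 5 34 39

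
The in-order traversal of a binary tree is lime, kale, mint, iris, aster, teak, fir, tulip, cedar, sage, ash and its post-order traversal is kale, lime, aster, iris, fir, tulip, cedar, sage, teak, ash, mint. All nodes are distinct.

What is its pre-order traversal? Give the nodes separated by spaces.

The last element of post-order is the root; it splits in-order into left and right subtrees.
Root mint: left subtree has 2 nodes {lime, kale}, right has 8 {iris, aster, teak, fir, tulip, cedar, sage, ash}.
  Root lime: left subtree has 0 nodes { }, right has 1 {kale}.
  Root ash: left subtree has 7 nodes {iris, aster, teak, fir, tulip, cedar, sage}, right has 0 { }.
    Root teak: left subtree has 2 nodes {iris, aster}, right has 4 {fir, tulip, cedar, sage}.
      Root iris: left subtree has 0 nodes { }, right has 1 {aster}.
      Root sage: left subtree has 3 nodes {fir, tulip, cedar}, right has 0 { }.
        Root cedar: left subtree has 2 nodes {fir, tulip}, right has 0 { }.
          Root tulip: left subtree has 1 node {fir}, right has 0 { }.

mint lime kale ash teak iris aster sage cedar tulip fir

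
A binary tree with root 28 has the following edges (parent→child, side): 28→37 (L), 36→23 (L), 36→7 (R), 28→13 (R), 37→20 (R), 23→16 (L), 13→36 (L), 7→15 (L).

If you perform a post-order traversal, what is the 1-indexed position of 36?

Post-order visits the left subtree, then the right subtree, then the node.
At 28: go left to 37.
  At 37: no left child.
  At 37: go right to 20.
    20 is a leaf — visit 20.
  Visit 37.
At 28: go right to 13.
  At 13: go left to 36.
    At 36: go left to 23.
      At 23: go left to 16.
        16 is a leaf — visit 16.
      At 23: no right child.
      Visit 23.
    At 36: go right to 7.
      At 7: go left to 15.
        15 is a leaf — visit 15.
      At 7: no right child.
      Visit 7.
    Visit 36.
  At 13: no right child.
  Visit 13.
Visit 28.
Full post-order sequence: 20, 37, 16, 23, 15, 7, 36, 13, 28.

7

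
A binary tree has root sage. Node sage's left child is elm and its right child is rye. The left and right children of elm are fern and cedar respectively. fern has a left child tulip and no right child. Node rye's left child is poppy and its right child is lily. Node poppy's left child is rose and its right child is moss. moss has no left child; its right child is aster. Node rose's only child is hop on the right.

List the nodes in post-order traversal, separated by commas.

Post-order visits the left subtree, then the right subtree, then the node.
At sage: go left to elm.
  At elm: go left to fern.
    At fern: go left to tulip.
      tulip is a leaf — visit tulip.
    At fern: no right child.
    Visit fern.
  At elm: go right to cedar.
    cedar is a leaf — visit cedar.
  Visit elm.
At sage: go right to rye.
  At rye: go left to poppy.
    At poppy: go left to rose.
      At rose: no left child.
      At rose: go right to hop.
        hop is a leaf — visit hop.
      Visit rose.
    At poppy: go right to moss.
      At moss: no left child.
      At moss: go right to aster.
        aster is a leaf — visit aster.
      Visit moss.
    Visit poppy.
  At rye: go right to lily.
    lily is a leaf — visit lily.
  Visit rye.
Visit sage.

tulip, fern, cedar, elm, hop, rose, aster, moss, poppy, lily, rye, sage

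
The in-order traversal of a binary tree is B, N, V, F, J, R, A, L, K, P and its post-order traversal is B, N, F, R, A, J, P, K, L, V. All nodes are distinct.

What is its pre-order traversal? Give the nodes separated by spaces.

The last element of post-order is the root; it splits in-order into left and right subtrees.
Root V: left subtree has 2 nodes {B, N}, right has 7 {F, J, R, A, L, K, P}.
  Root N: left subtree has 1 node {B}, right has 0 { }.
  Root L: left subtree has 4 nodes {F, J, R, A}, right has 2 {K, P}.
    Root J: left subtree has 1 node {F}, right has 2 {R, A}.
      Root A: left subtree has 1 node {R}, right has 0 { }.
    Root K: left subtree has 0 nodes { }, right has 1 {P}.

V N B L J F A R K P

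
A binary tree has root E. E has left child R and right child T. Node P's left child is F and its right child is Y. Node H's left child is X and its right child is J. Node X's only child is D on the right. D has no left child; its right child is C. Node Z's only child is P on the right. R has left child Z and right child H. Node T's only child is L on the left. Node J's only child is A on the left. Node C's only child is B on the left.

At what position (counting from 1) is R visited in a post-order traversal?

12

Post-order visits the left subtree, then the right subtree, then the node.
At E: go left to R.
  At R: go left to Z.
    At Z: no left child.
    At Z: go right to P.
      At P: go left to F.
        F is a leaf — visit F.
      At P: go right to Y.
        Y is a leaf — visit Y.
      Visit P.
    Visit Z.
  At R: go right to H.
    At H: go left to X.
      At X: no left child.
      At X: go right to D.
        At D: no left child.
        At D: go right to C.
          At C: go left to B.
            B is a leaf — visit B.
          At C: no right child.
          Visit C.
        Visit D.
      Visit X.
    At H: go right to J.
      At J: go left to A.
        A is a leaf — visit A.
      At J: no right child.
      Visit J.
    Visit H.
  Visit R.
At E: go right to T.
  At T: go left to L.
    L is a leaf — visit L.
  At T: no right child.
  Visit T.
Visit E.
Full post-order sequence: F, Y, P, Z, B, C, D, X, A, J, H, R, L, T, E.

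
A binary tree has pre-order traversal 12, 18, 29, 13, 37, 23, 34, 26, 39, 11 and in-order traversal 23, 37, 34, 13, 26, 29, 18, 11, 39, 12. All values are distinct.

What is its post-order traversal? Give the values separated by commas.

23, 34, 37, 26, 13, 29, 11, 39, 18, 12

The first element of pre-order is the root; it splits in-order into left and right subtrees.
Root 12: left subtree has 9 nodes {23, 37, 34, 13, 26, 29, 18, 11, 39}, right has 0 { }.
  Root 18: left subtree has 6 nodes {23, 37, 34, 13, 26, 29}, right has 2 {11, 39}.
    Root 29: left subtree has 5 nodes {23, 37, 34, 13, 26}, right has 0 { }.
      Root 13: left subtree has 3 nodes {23, 37, 34}, right has 1 {26}.
        Root 37: left subtree has 1 node {23}, right has 1 {34}.
    Root 39: left subtree has 1 node {11}, right has 0 { }.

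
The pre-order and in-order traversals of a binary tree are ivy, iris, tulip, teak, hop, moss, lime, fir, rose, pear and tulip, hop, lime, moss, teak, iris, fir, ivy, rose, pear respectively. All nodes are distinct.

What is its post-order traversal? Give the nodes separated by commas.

The first element of pre-order is the root; it splits in-order into left and right subtrees.
Root ivy: left subtree has 7 nodes {tulip, hop, lime, moss, teak, iris, fir}, right has 2 {rose, pear}.
  Root iris: left subtree has 5 nodes {tulip, hop, lime, moss, teak}, right has 1 {fir}.
    Root tulip: left subtree has 0 nodes { }, right has 4 {hop, lime, moss, teak}.
      Root teak: left subtree has 3 nodes {hop, lime, moss}, right has 0 { }.
        Root hop: left subtree has 0 nodes { }, right has 2 {lime, moss}.
          Root moss: left subtree has 1 node {lime}, right has 0 { }.
  Root rose: left subtree has 0 nodes { }, right has 1 {pear}.

lime, moss, hop, teak, tulip, fir, iris, pear, rose, ivy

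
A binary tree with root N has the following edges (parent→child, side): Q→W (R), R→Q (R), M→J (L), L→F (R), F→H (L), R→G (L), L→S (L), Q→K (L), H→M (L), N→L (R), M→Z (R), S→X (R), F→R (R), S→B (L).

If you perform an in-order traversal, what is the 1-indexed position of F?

10

In-order visits the left subtree, then the node, then the right subtree.
At N: no left child.
Visit N.
At N: go right to L.
  At L: go left to S.
    At S: go left to B.
      B is a leaf — visit B.
    Visit S.
    At S: go right to X.
      X is a leaf — visit X.
  Visit L.
  At L: go right to F.
    At F: go left to H.
      At H: go left to M.
        At M: go left to J.
          J is a leaf — visit J.
        Visit M.
        At M: go right to Z.
          Z is a leaf — visit Z.
      Visit H.
      At H: no right child.
    Visit F.
    At F: go right to R.
      At R: go left to G.
        G is a leaf — visit G.
      Visit R.
      At R: go right to Q.
        At Q: go left to K.
          K is a leaf — visit K.
        Visit Q.
        At Q: go right to W.
          W is a leaf — visit W.
Full in-order sequence: N, B, S, X, L, J, M, Z, H, F, G, R, K, Q, W.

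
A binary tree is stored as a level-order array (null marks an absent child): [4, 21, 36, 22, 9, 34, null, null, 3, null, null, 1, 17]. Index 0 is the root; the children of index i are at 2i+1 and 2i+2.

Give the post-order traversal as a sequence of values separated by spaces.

3 22 9 21 1 17 34 36 4

Post-order visits the left subtree, then the right subtree, then the node.
At 4: go left to 21.
  At 21: go left to 22.
    At 22: no left child.
    At 22: go right to 3.
      3 is a leaf — visit 3.
    Visit 22.
  At 21: go right to 9.
    9 is a leaf — visit 9.
  Visit 21.
At 4: go right to 36.
  At 36: go left to 34.
    At 34: go left to 1.
      1 is a leaf — visit 1.
    At 34: go right to 17.
      17 is a leaf — visit 17.
    Visit 34.
  At 36: no right child.
  Visit 36.
Visit 4.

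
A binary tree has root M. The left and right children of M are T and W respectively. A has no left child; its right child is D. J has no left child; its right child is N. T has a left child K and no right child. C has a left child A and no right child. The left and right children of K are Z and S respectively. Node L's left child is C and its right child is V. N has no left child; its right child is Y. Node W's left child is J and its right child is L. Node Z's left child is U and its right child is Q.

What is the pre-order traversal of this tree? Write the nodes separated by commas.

Pre-order visits the node, then its left subtree, then its right subtree.
Visit M.
At M: go left to T.
  Visit T.
  At T: go left to K.
    Visit K.
    At K: go left to Z.
      Visit Z.
      At Z: go left to U.
        U is a leaf — visit U.
      At Z: go right to Q.
        Q is a leaf — visit Q.
    At K: go right to S.
      S is a leaf — visit S.
  At T: no right child.
At M: go right to W.
  Visit W.
  At W: go left to J.
    Visit J.
    At J: no left child.
    At J: go right to N.
      Visit N.
      At N: no left child.
      At N: go right to Y.
        Y is a leaf — visit Y.
  At W: go right to L.
    Visit L.
    At L: go left to C.
      Visit C.
      At C: go left to A.
        Visit A.
        At A: no left child.
        At A: go right to D.
          D is a leaf — visit D.
      At C: no right child.
    At L: go right to V.
      V is a leaf — visit V.

M, T, K, Z, U, Q, S, W, J, N, Y, L, C, A, D, V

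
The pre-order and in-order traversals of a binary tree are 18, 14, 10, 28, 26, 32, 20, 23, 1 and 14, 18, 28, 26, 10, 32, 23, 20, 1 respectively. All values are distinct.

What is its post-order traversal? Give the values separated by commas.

The first element of pre-order is the root; it splits in-order into left and right subtrees.
Root 18: left subtree has 1 node {14}, right has 7 {28, 26, 10, 32, 23, 20, 1}.
  Root 10: left subtree has 2 nodes {28, 26}, right has 4 {32, 23, 20, 1}.
    Root 28: left subtree has 0 nodes { }, right has 1 {26}.
    Root 32: left subtree has 0 nodes { }, right has 3 {23, 20, 1}.
      Root 20: left subtree has 1 node {23}, right has 1 {1}.

14, 26, 28, 23, 1, 20, 32, 10, 18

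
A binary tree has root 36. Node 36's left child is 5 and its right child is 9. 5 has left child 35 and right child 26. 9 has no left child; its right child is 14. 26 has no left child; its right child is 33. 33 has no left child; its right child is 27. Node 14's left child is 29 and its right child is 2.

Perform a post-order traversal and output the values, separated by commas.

35, 27, 33, 26, 5, 29, 2, 14, 9, 36

Post-order visits the left subtree, then the right subtree, then the node.
At 36: go left to 5.
  At 5: go left to 35.
    35 is a leaf — visit 35.
  At 5: go right to 26.
    At 26: no left child.
    At 26: go right to 33.
      At 33: no left child.
      At 33: go right to 27.
        27 is a leaf — visit 27.
      Visit 33.
    Visit 26.
  Visit 5.
At 36: go right to 9.
  At 9: no left child.
  At 9: go right to 14.
    At 14: go left to 29.
      29 is a leaf — visit 29.
    At 14: go right to 2.
      2 is a leaf — visit 2.
    Visit 14.
  Visit 9.
Visit 36.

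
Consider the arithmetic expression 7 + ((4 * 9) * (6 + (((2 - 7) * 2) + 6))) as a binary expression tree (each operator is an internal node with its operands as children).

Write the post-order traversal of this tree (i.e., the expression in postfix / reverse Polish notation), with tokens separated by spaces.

Post-order on an expression tree gives postfix notation: for each operator, emit left operand, right operand, then the operator.

7 4 9 * 6 2 7 - 2 * 6 + + * +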